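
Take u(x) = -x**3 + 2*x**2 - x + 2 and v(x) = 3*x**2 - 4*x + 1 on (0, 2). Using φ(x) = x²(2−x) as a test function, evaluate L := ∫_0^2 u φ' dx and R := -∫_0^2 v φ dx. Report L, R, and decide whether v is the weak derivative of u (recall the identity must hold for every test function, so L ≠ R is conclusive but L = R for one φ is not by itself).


LHS = 4/3, RHS = -4/3. No, v is not the weak derivative of u.

u(x) = -x**3 + 2*x**2 - x + 2, classical derivative u'(x) = -3*x**2 + 4*x - 1.
φ(x) = x²(2−x), so φ'(x) = x*(4 - 3*x).
Note φ(0) = φ(2) = 0, so the boundary term u·φ vanishes.
LHS = ∫_0^2 u(x) φ'(x) dx = ∫_0^2 (3*x^5 - 10*x^4 + 11*x^3 - 10*x^2 + 8*x) dx. Term by term:
  ∫_0^2 3*x^5 dx = 32;  ∫_0^2 -10*x^4 dx = -64;  ∫_0^2 11*x^3 dx = 44;
  ∫_0^2 -10*x^2 dx = -80/3;  ∫_0^2 8*x dx = 16.
Sum: 32 − 64 + 44 − 80/3 + 16 = 4/3.
So LHS = 4/3.
∫_0^2 v(x) φ(x) dx = ∫_0^2 (-3*x^5 + 10*x^4 - 9*x^3 + 2*x^2) dx. Term by term:
  ∫_0^2 -3*x^5 dx = -32;  ∫_0^2 10*x^4 dx = 64;  ∫_0^2 -9*x^3 dx = -36;
  ∫_0^2 2*x^2 dx = 16/3.
Sum: -32 + 64 − 36 + 16/3 = 4/3.
So RHS = -∫_0^2 v(x) φ(x) dx = -4/3.
LHS − RHS = 8/3 ≠ 0, so the identity fails.
(For a valid weak derivative the identity must hold for EVERY test function, in particular this one. The failure shows v is NOT the weak derivative of u.)
Correct weak derivative would be u'(x) = -3*x**2 + 4*x - 1.


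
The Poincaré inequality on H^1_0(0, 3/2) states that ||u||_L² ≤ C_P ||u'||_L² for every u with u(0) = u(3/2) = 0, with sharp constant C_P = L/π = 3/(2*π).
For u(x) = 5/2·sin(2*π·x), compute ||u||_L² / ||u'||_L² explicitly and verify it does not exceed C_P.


||u||_L² / ||u'||_L² = 1/(2*π) < C_P = 3/(2*π).

u(x) = 5/2·sin(2*π·x), so u'(x) = 5*π*cos(2*π*x).
Writing u(x) = A·sin(kπx/L) with A = 5/2 and k = 3, use ∫_0^L sin²(kπx/L) dx = L/2 and ∫_0^L cos²(kπx/L) dx = L/2.
u² = 25/4·sin²(2*π·x) and (u')² = 25*π^2·cos²(2*π·x), and each of sin², cos² integrates to L/2 = 3/4 over (0, 3/2).
∫_0^3/2 u² dx = 75/16, so ||u||_L² = 5*sqrt(3)/4.
∫_0^3/2 (u')² dx = 75*π^2/4, so ||u'||_L² = 5*sqrt(3)*π/2.
Ratio ||u||_L² / ||u'||_L² = 1/(2*π).
Sharp Poincaré constant on H^1_0(0, 3/2) is C_P = L/π = 3/(2*π), achieved by sin(2*π/3·x).
This is the k = 3 harmonic; the ratio L/(kπ) is strictly less than C_P = L/π, consistent with the sharp inequality ||u||_L² ≤ C_P ||u'||_L².


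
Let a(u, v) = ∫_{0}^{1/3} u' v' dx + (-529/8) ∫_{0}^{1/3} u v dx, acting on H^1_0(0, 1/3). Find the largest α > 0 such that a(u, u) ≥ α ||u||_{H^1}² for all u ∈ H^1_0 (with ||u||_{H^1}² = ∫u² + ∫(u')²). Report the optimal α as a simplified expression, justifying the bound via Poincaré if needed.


α = (-529 + 72*π^2)/(8*(1 + 9*π^2))

Coercivity of a(·,·) on H^1_0(0, 1/3) means a(u, u) ≥ α ||u||_{H^1}² for every u ∈ H^1_0.
The interval has length L = 1/3, and Poincaré/coercivity depend only on L. Here a(u, u) = ∫(u')² + (-529/8)·∫u².
Here c = -529/8 < 0 with |c| < (π/L)² = 9*π^2, so coercivity still holds. The condition a(u,u) ≥ α||u||_{H^1}² reads (1−α)∫(u')² ≥ (α−c)∫u². Any admissible α is ≤ 1 (rapidly oscillating u have ∫u²/∫(u')² → 0), and α = 1 would force 0 ≥ (1−c)∫u², impossible since c < 1; so 1−α > 0. By the sharp Poincaré inequality on H^1_0 of an interval of length L, ∫(u')² ≥ (π/L)²∫u² with equality for the first sine mode sin(π(x−x₀)/L) (x₀ the left endpoint), so the inequality holds for all u iff (1−α)(π/L)² ≥ α − c, i.e. α ≤ ((π/L)² + c)/((π/L)² + 1) = (1 + c(L/π)²)/(1 + (L/π)²). (Direct route, valid since c ≤ 0: Poincaré gives c∫u² ≥ c(L/π)²∫(u')², so a(u,u) ≥ (1 + c(L/π)²)∫(u')², while ||u||_{H^1}² ≤ (1 + (L/π)²)∫(u')²; dividing yields the same α.) With (π/L)² = 9*π^2 and c = -529/8, the largest admissible constant is α = ((π/L)² + c)/((π/L)² + 1).
Simplifying, α = (-529 + 72*π^2)/(8*(1 + 9*π^2)).


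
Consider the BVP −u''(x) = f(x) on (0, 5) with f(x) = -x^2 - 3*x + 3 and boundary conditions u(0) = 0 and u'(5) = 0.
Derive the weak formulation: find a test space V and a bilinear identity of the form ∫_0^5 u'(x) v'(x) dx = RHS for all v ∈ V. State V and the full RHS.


V = {v ∈ H^1(0, 5) : v(0) = 0} (test functions vanish at x = 0 where u is specified); weak form: ∫_0^5 u'v' dx = ∫_0^5 (-x^2 - 3*x + 3) v dx for all v ∈ V.

Multiply both sides by a test function v and integrate from 0 to 5:
  ∫_0^5 −u''(x) v(x) dx = ∫_0^5 f(x) v(x) dx.
Integrate the LHS by parts once:
  ∫_0^5 −u'' v dx = −[u'(x) v(x)]_0^5 + ∫_0^5 u'(x) v'(x) dx.
Thus ∫_0^5 u'(x) v'(x) dx = ∫_0^5 f(x) v(x) dx + [u'(x) v(x)]_0^5.
Choose V so that boundary terms are either known or forced to vanish.
Mixed BC: u(0) = 0 (Dirichlet) and u'(5) = 0 (Neumann). Define V = {v ∈ H^1(0, 5) : v(0) = 0}. Then [u' v]_0^5 = u'(5)·v(5) − u'(0)·0 = 0.
Weak formulation: find u (satisfying any essential BC) such that ∫_0^5 u'(x) v'(x) dx = ∫_0^5 f v dx for all v ∈ V (Dirichlet at 0 absorbed into V; the Neumann datum at x = 5 is zero, so no boundary term remains).
Substituting f(x) = -x^2 - 3*x + 3, the right-hand side is ∫_0^5 (-x^2 - 3*x + 3) v dx.


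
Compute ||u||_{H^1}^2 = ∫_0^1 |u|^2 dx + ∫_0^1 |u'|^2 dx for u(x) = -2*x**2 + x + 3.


||u||_{H^1}^2 = 157/15

The H^1 norm (squared) on an interval (0, L) is
  ||u||_{H^1}^2 = ∫_0^L u(x)^2 dx + ∫_0^L u'(x)^2 dx.
Compute u'(x) = 1 - 4*x.
Then u(x)^2 = 4*x**4 - 4*x**3 - 11*x**2 + 6*x + 9 and u'(x)^2 = 16*x**2 - 8*x + 1.
Integrate each monomial from 0 to 1 using ∫_0^1 c·x^n dx = c·1^(n+1)/(n+1):
  ∫_0^1 u(x)^2 dx = ∫_0^1 (4*x^4 - 4*x^3 - 11*x^2 + 6*x + 9) dx. Term by term:
    ∫_0^1 4*x^4 dx = 4/5;  ∫_0^1 -4*x^3 dx = -1;  ∫_0^1 -11*x^2 dx = -11/3;
    ∫_0^1 6*x dx = 3;  ∫_0^1 9 dx = 9.
  Sum: 4/5 − 1 − 11/3 + 3 + 9 = 122/15.
  ∫_0^1 u'(x)^2 dx = ∫_0^1 (16*x^2 - 8*x + 1) dx. Term by term:
    ∫_0^1 16*x^2 dx = 16/3;  ∫_0^1 -8*x dx = -4;  ∫_0^1 1 dx = 1.
  Sum: 16/3 − 4 + 1 = 7/3.
Adding: ||u||_{H^1}^2 = 122/15 + 7/3 = 157/15.


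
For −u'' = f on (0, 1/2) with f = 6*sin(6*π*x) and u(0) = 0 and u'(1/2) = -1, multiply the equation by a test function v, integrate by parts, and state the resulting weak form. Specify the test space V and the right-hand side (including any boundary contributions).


V = {v ∈ H^1(0, 1/2) : v(0) = 0} (test functions vanish at x = 0 where u is specified); weak form: ∫_0^1/2 u'v' dx = ∫_0^1/2 (6*sin(6*π*x)) v dx − v(1/2) for all v ∈ V.

Multiply both sides by a test function v and integrate from 0 to 1/2:
  ∫_0^1/2 −u''(x) v(x) dx = ∫_0^1/2 f(x) v(x) dx.
Integrate the LHS by parts once:
  ∫_0^1/2 −u'' v dx = −[u'(x) v(x)]_0^1/2 + ∫_0^1/2 u'(x) v'(x) dx.
Thus ∫_0^1/2 u'(x) v'(x) dx = ∫_0^1/2 f(x) v(x) dx + [u'(x) v(x)]_0^1/2.
Choose V so that boundary terms are either known or forced to vanish.
Mixed BC: u(0) = 0 (Dirichlet) and u'(1/2) = -1 (Neumann). Define V = {v ∈ H^1(0, 1/2) : v(0) = 0}. Then [u' v]_0^1/2 = u'(1/2)·v(1/2) − u'(0)·0 = − v(1/2).
Weak formulation: find u (satisfying any essential BC) such that ∫_0^1/2 u'(x) v'(x) dx = ∫_0^1/2 f v dx − v(1/2) for all v ∈ V (Dirichlet at 0 absorbed into V; Neumann datum at x = 1/2 contributes the boundary term).
Substituting f(x) = 6*sin(6*π*x), the right-hand side is ∫_0^1/2 (6*sin(6*π*x)) v dx − v(1/2).


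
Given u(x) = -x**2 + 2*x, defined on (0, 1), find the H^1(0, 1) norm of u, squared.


||u||_{H^1}^2 = 28/15

The H^1 norm (squared) on an interval (0, L) is
  ||u||_{H^1}^2 = ∫_0^L u(x)^2 dx + ∫_0^L u'(x)^2 dx.
Compute u'(x) = 2 - 2*x.
Then u(x)^2 = x**4 - 4*x**3 + 4*x**2 and u'(x)^2 = 4*x**2 - 8*x + 4.
Integrate each monomial from 0 to 1 using ∫_0^1 c·x^n dx = c·1^(n+1)/(n+1):
  ∫_0^1 u(x)^2 dx = ∫_0^1 (x^4 - 4*x^3 + 4*x^2) dx. Term by term:
    ∫_0^1 x^4 dx = 1/5;  ∫_0^1 -4*x^3 dx = -1;  ∫_0^1 4*x^2 dx = 4/3.
  Sum: 1/5 − 1 + 4/3 = 8/15.
  ∫_0^1 u'(x)^2 dx = ∫_0^1 (4*x^2 - 8*x + 4) dx. Term by term:
    ∫_0^1 4*x^2 dx = 4/3;  ∫_0^1 -8*x dx = -4;  ∫_0^1 4 dx = 4.
  Sum: 4/3 − 4 + 4 = 4/3.
Adding: ||u||_{H^1}^2 = 8/15 + 4/3 = 28/15.


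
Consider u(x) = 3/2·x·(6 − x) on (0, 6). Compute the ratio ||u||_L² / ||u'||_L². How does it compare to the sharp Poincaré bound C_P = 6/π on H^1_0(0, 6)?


||u||_L² / ||u'||_L² = 3*sqrt(10)/5 < C_P = 6/π.

u(x) = 3/2·x·(6 − x), so u'(x) = 9 - 3*x.
u(x) = 3/2·x·(6 − x) vanishes at x = 0 and x = 6, so u ∈ H^1_0(0, 6). Differentiate via the product rule and integrate the resulting polynomials term by term.
  ∫_0^6 u² dx = ∫_0^6 (9*x^4/4 - 27*x^3 + 81*x^2) dx. Term by term:
    ∫_0^6 9*x^4/4 dx = 17496/5;  ∫_0^6 -27*x^3 dx = -8748;  ∫_0^6 81*x^2 dx = 5832.
  Sum: 17496/5 − 8748 + 5832 = 2916/5.
  ∫_0^6 (u')² dx = ∫_0^6 (9*x^2 - 54*x + 81) dx. Term by term:
    ∫_0^6 9*x^2 dx = 648;  ∫_0^6 -54*x dx = -972;  ∫_0^6 81 dx = 486.
  Sum: 648 − 972 + 486 = 162.
∫_0^6 u² dx = 2916/5, so ||u||_L² = 54*sqrt(5)/5.
∫_0^6 (u')² dx = 162, so ||u'||_L² = 9*sqrt(2).
Ratio ||u||_L² / ||u'||_L² = 3*sqrt(10)/5.
Sharp Poincaré constant on H^1_0(0, 6) is C_P = L/π = 6/π, achieved by sin(π/6·x).
A polynomial bump cannot attain the sharp Poincaré constant (only the first sine eigenfunction does), so the ratio is strictly less than C_P, consistent with ||u||_L² ≤ C_P ||u'||_L².


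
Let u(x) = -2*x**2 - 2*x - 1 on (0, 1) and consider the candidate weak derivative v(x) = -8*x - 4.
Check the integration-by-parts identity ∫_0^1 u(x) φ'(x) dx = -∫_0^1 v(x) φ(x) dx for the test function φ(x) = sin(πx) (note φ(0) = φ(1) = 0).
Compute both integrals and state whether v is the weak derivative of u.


LHS = 8/π, RHS = 16/π. No, v is not the weak derivative of u.

u(x) = -2*x**2 - 2*x - 1, classical derivative u'(x) = -4*x - 2.
φ(x) = sin(πx), so φ'(x) = π*cos(π*x).
Note φ(0) = φ(1) = 0, so the boundary term u·φ vanishes.
LHS = ∫_0^1 u(x) φ'(x) dx = ∫_0^1 (-2*π*x^2*cos(π*x) - 2*π*x*cos(π*x) - π*cos(π*x)) dx. Term by term:
  ∫_0^1 -π*cos(π*x) dx = 0;  ∫_0^1 -2*π*x*cos(π*x) dx = 4/π;  ∫_0^1 -2*π*x^2*cos(π*x) dx = 4/π.
Sum: 0 + 4/π + 4/π = 8/π.
So LHS = 8/π.
∫_0^1 v(x) φ(x) dx = ∫_0^1 (-8*x*sin(π*x) - 4*sin(π*x)) dx. Term by term:
  ∫_0^1 -4*sin(π*x) dx = -8/π;  ∫_0^1 -8*x*sin(π*x) dx = -8/π.
Sum: -8/π − 8/π = -16/π.
So RHS = -∫_0^1 v(x) φ(x) dx = 16/π.
LHS − RHS = -8/π ≠ 0, so the identity fails.
(For a valid weak derivative the identity must hold for EVERY test function, in particular this one. The failure shows v is NOT the weak derivative of u.)
Correct weak derivative would be u'(x) = -4*x - 2.


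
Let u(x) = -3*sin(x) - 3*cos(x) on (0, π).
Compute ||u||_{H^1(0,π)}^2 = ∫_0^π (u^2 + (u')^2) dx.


||u||_{H^1(0,π)}^2 = 18*π

u'(x) = 3*sin(x) - 3*cos(x).
Expand u² and (u')² and integrate term by term on (0, π), using: for integers n ≥ 1, ∫_0^π sin²(nx) dx = ∫_0^π cos²(nx) dx = π/2; for n ≠ n', ∫_0^π sin(nx)sin(n'x) dx = ∫_0^π cos(nx)cos(n'x) dx = 0; and by product-to-sum, ∫_0^π sin(nx)cos(n'x) dx = ½∫_0^π [sin((n+n')x) + sin((n−n')x)] dx, which is 0 when n+n' is even and 2n/(n²−n'²) when n+n' is odd (it need not vanish on (0, π)).
  u² squared terms: (-3)²·∫cos(x)² dx = 9·π/2 = 9*π/2;  (-3)²·∫sin(x)² dx = 9·π/2 = 9*π/2.
  u² cross terms: 2·(-3)·(-3)·∫cos(x)·sin(x) dx = 18·(0) = 0.
  So ∫_0^π u² dx = 9*π/2 + 9*π/2 + 0 = 9*π.
  (u')² squared terms: (-3)²·∫cos(x)² dx = 9·π/2 = 9*π/2;  (3)²·∫sin(x)² dx = 9·π/2 = 9*π/2.
  (u')² cross terms: 2·(-3)·(3)·∫cos(x)·sin(x) dx = -18·(0) = 0.
  So ∫_0^π (u')² dx = 9*π/2 + 9*π/2 + 0 = 9*π.
||u||_{H^1}^2 = (9*π) + (9*π) = 18*π.


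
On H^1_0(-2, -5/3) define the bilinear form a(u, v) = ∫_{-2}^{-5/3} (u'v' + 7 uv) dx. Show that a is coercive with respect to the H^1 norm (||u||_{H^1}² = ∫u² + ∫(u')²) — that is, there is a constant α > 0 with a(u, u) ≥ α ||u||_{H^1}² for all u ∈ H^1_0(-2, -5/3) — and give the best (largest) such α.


α = 1

Coercivity of a(·,·) on H^1_0(-2, -5/3) means a(u, u) ≥ α ||u||_{H^1}² for every u ∈ H^1_0.
The interval has length L = 1/3, and Poincaré/coercivity depend only on L. Here a(u, u) = ∫(u')² + (7)·∫u².
Here c = 7 ≥ 1, so a(u,u) = ∫(u')² + c∫u² ≥ ∫(u')² + ∫u² = ||u||_{H^1}², i.e. α = 1 works. No larger α is possible: a(u,u) ≥ α||u||_{H^1}² means (1−α)∫(u')² ≥ (α−c)∫u², and for the modes u_n = sin(nπ(x−x₀)/L) (x₀ the left endpoint) one has ∫u_n²/∫(u_n')² = (L/(nπ))² → 0, so a(u_n,u_n)/||u_n||_{H^1}² → 1. Hence the optimal constant is α = 1.
Therefore α = 1.


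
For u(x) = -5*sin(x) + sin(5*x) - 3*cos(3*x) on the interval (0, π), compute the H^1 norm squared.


||u||_{H^1(0,π)}^2 = 83*π

u'(x) = 9*sin(3*x) - 5*cos(x) + 5*cos(5*x).
Expand u² and (u')² and integrate term by term on (0, π), using: for integers n ≥ 1, ∫_0^π sin²(nx) dx = ∫_0^π cos²(nx) dx = π/2; for n ≠ n', ∫_0^π sin(nx)sin(n'x) dx = ∫_0^π cos(nx)cos(n'x) dx = 0; and by product-to-sum, ∫_0^π sin(nx)cos(n'x) dx = ½∫_0^π [sin((n+n')x) + sin((n−n')x)] dx, which is 0 when n+n' is even and 2n/(n²−n'²) when n+n' is odd (it need not vanish on (0, π)).
  u² squared terms: (-5)²·∫sin(x)² dx = 25·π/2 = 25*π/2;  (-3)²·∫cos(3x)² dx = 9·π/2 = 9*π/2;  (1)²·∫sin(5x)² dx = 1·π/2 = π/2.
  u² cross terms: 2·(-5)·(-3)·∫sin(x)·cos(3x) dx = 30·(0) = 0;  2·(-5)·(1)·∫sin(x)·sin(5x) dx = -10·(0) = 0;  2·(-3)·(1)·∫cos(3x)·sin(5x) dx = -6·(0) = 0.
  So ∫_0^π u² dx = 25*π/2 + 9*π/2 + π/2 + 0 + 0 + 0 = 35*π/2.
  (u')² squared terms: (-5)²·∫cos(x)² dx = 25·π/2 = 25*π/2;  (5)²·∫cos(5x)² dx = 25·π/2 = 25*π/2;  (9)²·∫sin(3x)² dx = 81·π/2 = 81*π/2.
  (u')² cross terms: 2·(-5)·(5)·∫cos(x)·cos(5x) dx = -50·(0) = 0;  2·(-5)·(9)·∫cos(x)·sin(3x) dx = -90·(0) = 0;  2·(5)·(9)·∫cos(5x)·sin(3x) dx = 90·(0) = 0.
  So ∫_0^π (u')² dx = 25*π/2 + 25*π/2 + 81*π/2 + 0 + 0 + 0 = 131*π/2.
||u||_{H^1}^2 = (35*π/2) + (131*π/2) = 83*π.


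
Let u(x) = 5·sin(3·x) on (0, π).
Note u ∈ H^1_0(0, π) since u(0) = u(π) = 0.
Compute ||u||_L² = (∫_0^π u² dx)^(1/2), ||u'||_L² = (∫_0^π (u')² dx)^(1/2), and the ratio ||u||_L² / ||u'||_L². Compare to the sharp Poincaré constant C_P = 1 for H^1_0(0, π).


||u||_L² / ||u'||_L² = 1/3 < C_P = 1.

u(x) = 5·sin(3·x), so u'(x) = 15*cos(3*x).
Writing u(x) = A·sin(kπx/L) with A = 5 and k = 3, use ∫_0^L sin²(kπx/L) dx = L/2 and ∫_0^L cos²(kπx/L) dx = L/2.
u² = 25·sin²(3·x) and (u')² = 225·cos²(3·x), and each of sin², cos² integrates to L/2 = π/2 over (0, π).
∫_0^π u² dx = 25*π/2, so ||u||_L² = 5*sqrt(2)*sqrt(π)/2.
∫_0^π (u')² dx = 225*π/2, so ||u'||_L² = 15*sqrt(2)*sqrt(π)/2.
Ratio ||u||_L² / ||u'||_L² = 1/3.
Sharp Poincaré constant on H^1_0(0, π) is C_P = L/π = 1, achieved by sin(x).
This is the k = 3 harmonic; the ratio L/(kπ) is strictly less than C_P = L/π, consistent with the sharp inequality ||u||_L² ≤ C_P ||u'||_L².


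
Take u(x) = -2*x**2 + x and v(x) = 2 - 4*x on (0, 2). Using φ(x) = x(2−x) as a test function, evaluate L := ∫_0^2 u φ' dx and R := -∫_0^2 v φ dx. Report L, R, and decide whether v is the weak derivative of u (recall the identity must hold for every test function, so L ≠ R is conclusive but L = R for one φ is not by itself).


LHS = 4, RHS = 8/3. No, v is not the weak derivative of u.

u(x) = -2*x**2 + x, classical derivative u'(x) = 1 - 4*x.
φ(x) = x(2−x), so φ'(x) = 2 - 2*x.
Note φ(0) = φ(2) = 0, so the boundary term u·φ vanishes.
LHS = ∫_0^2 u(x) φ'(x) dx = ∫_0^2 (4*x^3 - 6*x^2 + 2*x) dx. Term by term:
  ∫_0^2 4*x^3 dx = 16;  ∫_0^2 -6*x^2 dx = -16;  ∫_0^2 2*x dx = 4.
Sum: 16 − 16 + 4 = 4.
So LHS = 4.
∫_0^2 v(x) φ(x) dx = ∫_0^2 (4*x^3 - 10*x^2 + 4*x) dx. Term by term:
  ∫_0^2 4*x^3 dx = 16;  ∫_0^2 -10*x^2 dx = -80/3;  ∫_0^2 4*x dx = 8.
Sum: 16 − 80/3 + 8 = -8/3.
So RHS = -∫_0^2 v(x) φ(x) dx = 8/3.
LHS − RHS = 4/3 ≠ 0, so the identity fails.
(For a valid weak derivative the identity must hold for EVERY test function, in particular this one. The failure shows v is NOT the weak derivative of u.)
Correct weak derivative would be u'(x) = 1 - 4*x.


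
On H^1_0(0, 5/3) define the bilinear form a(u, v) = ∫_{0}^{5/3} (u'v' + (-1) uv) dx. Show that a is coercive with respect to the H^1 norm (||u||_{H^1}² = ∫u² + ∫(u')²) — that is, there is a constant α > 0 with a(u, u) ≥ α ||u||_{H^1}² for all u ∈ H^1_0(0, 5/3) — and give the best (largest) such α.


α = (-25 + 9*π^2)/(25 + 9*π^2)

Coercivity of a(·,·) on H^1_0(0, 5/3) means a(u, u) ≥ α ||u||_{H^1}² for every u ∈ H^1_0.
The interval has length L = 5/3, and Poincaré/coercivity depend only on L. Here a(u, u) = ∫(u')² + (-1)·∫u².
Here c = -1 < 0 with |c| < (π/L)² = 9*π^2/25, so coercivity still holds. The condition a(u,u) ≥ α||u||_{H^1}² reads (1−α)∫(u')² ≥ (α−c)∫u². Any admissible α is ≤ 1 (rapidly oscillating u have ∫u²/∫(u')² → 0), and α = 1 would force 0 ≥ (1−c)∫u², impossible since c < 1; so 1−α > 0. By the sharp Poincaré inequality on H^1_0 of an interval of length L, ∫(u')² ≥ (π/L)²∫u² with equality for the first sine mode sin(π(x−x₀)/L) (x₀ the left endpoint), so the inequality holds for all u iff (1−α)(π/L)² ≥ α − c, i.e. α ≤ ((π/L)² + c)/((π/L)² + 1) = (1 + c(L/π)²)/(1 + (L/π)²). (Direct route, valid since c ≤ 0: Poincaré gives c∫u² ≥ c(L/π)²∫(u')², so a(u,u) ≥ (1 + c(L/π)²)∫(u')², while ||u||_{H^1}² ≤ (1 + (L/π)²)∫(u')²; dividing yields the same α.) With (π/L)² = 9*π^2/25 and c = -1, the largest admissible constant is α = ((π/L)² + c)/((π/L)² + 1).
Simplifying, α = (-25 + 9*π^2)/(25 + 9*π^2).


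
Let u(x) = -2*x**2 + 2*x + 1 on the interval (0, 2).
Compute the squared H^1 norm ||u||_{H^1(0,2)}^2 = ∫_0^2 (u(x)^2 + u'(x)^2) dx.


||u||_{H^1}^2 = 334/15

The H^1 norm (squared) on an interval (0, L) is
  ||u||_{H^1}^2 = ∫_0^L u(x)^2 dx + ∫_0^L u'(x)^2 dx.
Compute u'(x) = 2 - 4*x.
Then u(x)^2 = 4*x**4 - 8*x**3 + 4*x + 1 and u'(x)^2 = 16*x**2 - 16*x + 4.
Integrate each monomial from 0 to 2 using ∫_0^2 c·x^n dx = c·2^(n+1)/(n+1):
  ∫_0^2 u(x)^2 dx = ∫_0^2 (4*x^4 - 8*x^3 + 4*x + 1) dx. Term by term:
    ∫_0^2 4*x^4 dx = 128/5;  ∫_0^2 -8*x^3 dx = -32;  ∫_0^2 4*x dx = 8;
    ∫_0^2 1 dx = 2.
  Sum: 128/5 − 32 + 8 + 2 = 18/5.
  ∫_0^2 u'(x)^2 dx = ∫_0^2 (16*x^2 - 16*x + 4) dx. Term by term:
    ∫_0^2 16*x^2 dx = 128/3;  ∫_0^2 -16*x dx = -32;  ∫_0^2 4 dx = 8.
  Sum: 128/3 − 32 + 8 = 56/3.
Adding: ||u||_{H^1}^2 = 18/5 + 56/3 = 334/15.


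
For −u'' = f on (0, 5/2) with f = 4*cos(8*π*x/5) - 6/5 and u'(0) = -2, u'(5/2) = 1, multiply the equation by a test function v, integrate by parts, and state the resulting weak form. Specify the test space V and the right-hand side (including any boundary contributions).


V = H^1(0, 5/2) (v unrestricted at boundary; u is determined up to an additive constant); weak form: ∫_0^5/2 u'v' dx = ∫_0^5/2 (4*cos(8*π*x/5) - 6/5) v dx + v(5/2) + 2·v(0) for all v ∈ V.

Multiply both sides by a test function v and integrate from 0 to 5/2:
  ∫_0^5/2 −u''(x) v(x) dx = ∫_0^5/2 f(x) v(x) dx.
Integrate the LHS by parts once:
  ∫_0^5/2 −u'' v dx = −[u'(x) v(x)]_0^5/2 + ∫_0^5/2 u'(x) v'(x) dx.
Thus ∫_0^5/2 u'(x) v'(x) dx = ∫_0^5/2 f(x) v(x) dx + [u'(x) v(x)]_0^5/2.
Choose V so that boundary terms are either known or forced to vanish.
u has inhomogeneous Neumann u'(0) = -2, u'(5/2) = 1. [u' v]_0^5/2 = (1)·v(5/2) − (-2)·v(0) = v(5/2) + 2·v(0). Take V = H^1(0, 5/2); boundary term becomes part of RHS.
Weak formulation: find u (satisfying any essential BC) such that ∫_0^5/2 u'(x) v'(x) dx = ∫_0^5/2 f v dx + v(5/2) + 2·v(0) for all v ∈ V (Neumann data are natural BCs: they enter the RHS as boundary terms).
Substituting f(x) = 4*cos(8*π*x/5) - 6/5, the right-hand side is ∫_0^5/2 (4*cos(8*π*x/5) - 6/5) v dx + v(5/2) + 2·v(0).
Compatibility check (pure Neumann): taking v ≡ 1 ∈ V gives 0 = ∫_0^5/2 f dx + (1) − (-2), i.e. ∫_0^5/2 f dx must equal u'(0) − u'(5/2) = -3. Indeed ∫_0^5/2 (4*cos(8*π*x/5) - 6/5) dx = -3, so the data are compatible. The solution is then unique only up to an additive constant (fix it e.g. by requiring ∫_0^5/2 u dx = 0).


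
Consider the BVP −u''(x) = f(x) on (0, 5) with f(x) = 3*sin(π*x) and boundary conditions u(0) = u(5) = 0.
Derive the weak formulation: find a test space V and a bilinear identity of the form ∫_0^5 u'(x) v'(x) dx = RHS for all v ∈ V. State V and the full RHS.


V = H^1_0(0, 5) (so v(0) = v(5) = 0); weak form: ∫_0^5 u'v' dx = ∫_0^5 (3*sin(π*x)) v dx for all v ∈ V.

Multiply both sides by a test function v and integrate from 0 to 5:
  ∫_0^5 −u''(x) v(x) dx = ∫_0^5 f(x) v(x) dx.
Integrate the LHS by parts once:
  ∫_0^5 −u'' v dx = −[u'(x) v(x)]_0^5 + ∫_0^5 u'(x) v'(x) dx.
Thus ∫_0^5 u'(x) v'(x) dx = ∫_0^5 f(x) v(x) dx + [u'(x) v(x)]_0^5.
Choose V so that boundary terms are either known or forced to vanish.
u is Dirichlet: u(0) = u(5) = 0. Let V = H^1_0(0, 5); then v(0) = v(5) = 0, and [u' v]_0^5 = 0.
Weak formulation: find u (satisfying any essential BC) such that ∫_0^5 u'(x) v'(x) dx = ∫_0^5 f v dx for all v ∈ V.
Substituting f(x) = 3*sin(π*x), the right-hand side is ∫_0^5 (3*sin(π*x)) v dx.


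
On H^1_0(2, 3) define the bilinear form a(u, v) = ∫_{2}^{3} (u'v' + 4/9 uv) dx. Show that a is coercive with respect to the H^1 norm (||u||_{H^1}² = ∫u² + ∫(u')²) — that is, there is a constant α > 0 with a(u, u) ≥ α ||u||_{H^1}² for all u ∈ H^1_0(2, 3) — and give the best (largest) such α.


α = (4/9 + π^2)/(1 + π^2)

Coercivity of a(·,·) on H^1_0(2, 3) means a(u, u) ≥ α ||u||_{H^1}² for every u ∈ H^1_0.
The interval has length L = 1, and Poincaré/coercivity depend only on L. Here a(u, u) = ∫(u')² + (4/9)·∫u².
Here 0 < c = 4/9 < 1. The condition a(u,u) ≥ α||u||_{H^1}² reads (1−α)∫(u')² ≥ (α−c)∫u². Any admissible α is ≤ 1 (rapidly oscillating u have ∫u²/∫(u')² → 0), and α = 1 would force 0 ≥ (1−c)∫u², impossible since c < 1; so 1−α > 0. By the sharp Poincaré inequality on H^1_0 of an interval of length L, ∫(u')² ≥ (π/L)²∫u² with equality for the first sine mode sin(π(x−x₀)/L) (x₀ the left endpoint), so the inequality holds for all u iff (1−α)(π/L)² ≥ α − c, i.e. α ≤ ((π/L)² + c)/((π/L)² + 1) = (1 + c(L/π)²)/(1 + (L/π)²). With (π/L)² = π^2 and c = 4/9, the largest admissible constant is α = ((π/L)² + c)/((π/L)² + 1).
Simplifying, α = (4/9 + π^2)/(1 + π^2).


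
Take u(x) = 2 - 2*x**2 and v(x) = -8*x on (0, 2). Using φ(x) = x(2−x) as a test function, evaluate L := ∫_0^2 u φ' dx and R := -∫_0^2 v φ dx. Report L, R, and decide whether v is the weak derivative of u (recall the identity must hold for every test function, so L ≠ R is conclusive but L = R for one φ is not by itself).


LHS = 16/3, RHS = 32/3. No, v is not the weak derivative of u.

u(x) = 2 - 2*x**2, classical derivative u'(x) = -4*x.
φ(x) = x(2−x), so φ'(x) = 2 - 2*x.
Note φ(0) = φ(2) = 0, so the boundary term u·φ vanishes.
LHS = ∫_0^2 u(x) φ'(x) dx = ∫_0^2 (4*x^3 - 4*x^2 - 4*x + 4) dx. Term by term:
  ∫_0^2 4*x^3 dx = 16;  ∫_0^2 -4*x^2 dx = -32/3;  ∫_0^2 -4*x dx = -8;
  ∫_0^2 4 dx = 8.
Sum: 16 − 32/3 − 8 + 8 = 16/3.
So LHS = 16/3.
∫_0^2 v(x) φ(x) dx = ∫_0^2 (8*x^3 - 16*x^2) dx. Term by term:
  ∫_0^2 8*x^3 dx = 32;  ∫_0^2 -16*x^2 dx = -128/3.
Sum: 32 − 128/3 = -32/3.
So RHS = -∫_0^2 v(x) φ(x) dx = 32/3.
LHS − RHS = -16/3 ≠ 0, so the identity fails.
(For a valid weak derivative the identity must hold for EVERY test function, in particular this one. The failure shows v is NOT the weak derivative of u.)
Correct weak derivative would be u'(x) = -4*x.


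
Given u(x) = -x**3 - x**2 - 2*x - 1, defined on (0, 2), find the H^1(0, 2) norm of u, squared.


||u||_{H^1}^2 = 10286/35

The H^1 norm (squared) on an interval (0, L) is
  ||u||_{H^1}^2 = ∫_0^L u(x)^2 dx + ∫_0^L u'(x)^2 dx.
Compute u'(x) = -3*x**2 - 2*x - 2.
Then u(x)^2 = x**6 + 2*x**5 + 5*x**4 + 6*x**3 + 6*x**2 + 4*x + 1 and u'(x)^2 = 9*x**4 + 12*x**3 + 16*x**2 + 8*x + 4.
Integrate each monomial from 0 to 2 using ∫_0^2 c·x^n dx = c·2^(n+1)/(n+1):
  ∫_0^2 u(x)^2 dx = ∫_0^2 (x^6 + 2*x^5 + 5*x^4 + 6*x^3 + 6*x^2 + 4*x + 1) dx. Term by term:
    ∫_0^2 x^6 dx = 128/7;  ∫_0^2 2*x^5 dx = 64/3;  ∫_0^2 5*x^4 dx = 32;
    ∫_0^2 6*x^3 dx = 24;  ∫_0^2 6*x^2 dx = 16;  ∫_0^2 4*x dx = 8;
    ∫_0^2 1 dx = 2.
  Sum: 128/7 + 64/3 + 32 + 24 + 16 + 8 + 2 = 2554/21.
  ∫_0^2 u'(x)^2 dx = ∫_0^2 (9*x^4 + 12*x^3 + 16*x^2 + 8*x + 4) dx. Term by term:
    ∫_0^2 9*x^4 dx = 288/5;  ∫_0^2 12*x^3 dx = 48;  ∫_0^2 16*x^2 dx = 128/3;
    ∫_0^2 8*x dx = 16;  ∫_0^2 4 dx = 8.
  Sum: 288/5 + 48 + 128/3 + 16 + 8 = 2584/15.
Adding: ||u||_{H^1}^2 = 2554/21 + 2584/15 = 10286/35.


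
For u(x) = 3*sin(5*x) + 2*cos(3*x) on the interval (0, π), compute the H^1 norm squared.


||u||_{H^1(0,π)}^2 = 137*π

u'(x) = -6*sin(3*x) + 15*cos(5*x).
Expand u² and (u')² and integrate term by term on (0, π), using: for integers n ≥ 1, ∫_0^π sin²(nx) dx = ∫_0^π cos²(nx) dx = π/2; for n ≠ n', ∫_0^π sin(nx)sin(n'x) dx = ∫_0^π cos(nx)cos(n'x) dx = 0; and by product-to-sum, ∫_0^π sin(nx)cos(n'x) dx = ½∫_0^π [sin((n+n')x) + sin((n−n')x)] dx, which is 0 when n+n' is even and 2n/(n²−n'²) when n+n' is odd (it need not vanish on (0, π)).
  u² squared terms: (2)²·∫cos(3x)² dx = 4·π/2 = 2*π;  (3)²·∫sin(5x)² dx = 9·π/2 = 9*π/2.
  u² cross terms: 2·(2)·(3)·∫cos(3x)·sin(5x) dx = 12·(0) = 0.
  So ∫_0^π u² dx = 2*π + 9*π/2 + 0 = 13*π/2.
  (u')² squared terms: (-6)²·∫sin(3x)² dx = 36·π/2 = 18*π;  (15)²·∫cos(5x)² dx = 225·π/2 = 225*π/2.
  (u')² cross terms: 2·(-6)·(15)·∫sin(3x)·cos(5x) dx = -180·(0) = 0.
  So ∫_0^π (u')² dx = 18*π + 225*π/2 + 0 = 261*π/2.
||u||_{H^1}^2 = (13*π/2) + (261*π/2) = 137*π.


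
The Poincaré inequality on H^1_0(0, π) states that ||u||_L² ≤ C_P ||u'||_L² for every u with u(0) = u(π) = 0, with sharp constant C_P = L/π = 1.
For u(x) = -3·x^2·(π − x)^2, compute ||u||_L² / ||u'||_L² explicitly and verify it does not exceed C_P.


||u||_L² / ||u'||_L² = sqrt(3)*π/6 < C_P = 1.

u(x) = -3·x^2·(π − x)^2, so u'(x) = 6*x*(x*(π - x) - (x - π)^2).
u(x) = -3·x^2·(π − x)^2 vanishes at x = 0 and x = π, so u ∈ H^1_0(0, π). Differentiate via the product rule and integrate the resulting polynomials term by term.
  ∫_0^π u² dx = ∫_0^π (9*x^8 - 36*π*x^7 + 54*π^2*x^6 - 36*π^3*x^5 + 9*π^4*x^4) dx. Term by term:
    ∫_0^π 9*x^8 dx = π^9;  ∫_0^π -36*π*x^7 dx = -9*π^9/2;  ∫_0^π 54*π^2*x^6 dx = 54*π^9/7;
    ∫_0^π -36*π^3*x^5 dx = -6*π^9;  ∫_0^π 9*π^4*x^4 dx = 9*π^9/5.
  Sum: π^9 − 9*π^9/2 + 54*π^9/7 − 6*π^9 + 9*π^9/5 = π^9/70.
  ∫_0^π (u')² dx = ∫_0^π (144*x^6 - 432*π*x^5 + 468*π^2*x^4 - 216*π^3*x^3 + 36*π^4*x^2) dx. Term by term:
    ∫_0^π 144*x^6 dx = 144*π^7/7;  ∫_0^π -432*π*x^5 dx = -72*π^7;  ∫_0^π 468*π^2*x^4 dx = 468*π^7/5;
    ∫_0^π -216*π^3*x^3 dx = -54*π^7;  ∫_0^π 36*π^4*x^2 dx = 12*π^7.
  Sum: 144*π^7/7 − 72*π^7 + 468*π^7/5 − 54*π^7 + 12*π^7 = 6*π^7/35.
∫_0^π u² dx = π^9/70, so ||u||_L² = sqrt(70)*π^(9/2)/70.
∫_0^π (u')² dx = 6*π^7/35, so ||u'||_L² = sqrt(210)*π^(7/2)/35.
Ratio ||u||_L² / ||u'||_L² = sqrt(3)*π/6.
Sharp Poincaré constant on H^1_0(0, π) is C_P = L/π = 1, achieved by sin(x).
A polynomial bump cannot attain the sharp Poincaré constant (only the first sine eigenfunction does), so the ratio is strictly less than C_P, consistent with ||u||_L² ≤ C_P ||u'||_L².


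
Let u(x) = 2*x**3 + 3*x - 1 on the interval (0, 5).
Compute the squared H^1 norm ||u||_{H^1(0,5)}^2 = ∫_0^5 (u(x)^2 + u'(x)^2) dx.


||u||_{H^1}^2 = 531075/7

The H^1 norm (squared) on an interval (0, L) is
  ||u||_{H^1}^2 = ∫_0^L u(x)^2 dx + ∫_0^L u'(x)^2 dx.
Compute u'(x) = 6*x**2 + 3.
Then u(x)^2 = 4*x**6 + 12*x**4 - 4*x**3 + 9*x**2 - 6*x + 1 and u'(x)^2 = 36*x**4 + 36*x**2 + 9.
Integrate each monomial from 0 to 5 using ∫_0^5 c·x^n dx = c·5^(n+1)/(n+1):
  ∫_0^5 u(x)^2 dx = ∫_0^5 (4*x^6 + 12*x^4 - 4*x^3 + 9*x^2 - 6*x + 1) dx. Term by term:
    ∫_0^5 4*x^6 dx = 312500/7;  ∫_0^5 12*x^4 dx = 7500;  ∫_0^5 -4*x^3 dx = -625;
    ∫_0^5 9*x^2 dx = 375;  ∫_0^5 -6*x dx = -75;  ∫_0^5 1 dx = 5.
  Sum: 312500/7 + 7500 − 625 + 375 − 75 + 5 = 362760/7.
  ∫_0^5 u'(x)^2 dx = ∫_0^5 (36*x^4 + 36*x^2 + 9) dx. Term by term:
    ∫_0^5 36*x^4 dx = 22500;  ∫_0^5 36*x^2 dx = 1500;  ∫_0^5 9 dx = 45.
  Sum: 22500 + 1500 + 45 = 24045.
Adding: ||u||_{H^1}^2 = 362760/7 + 24045 = 531075/7.


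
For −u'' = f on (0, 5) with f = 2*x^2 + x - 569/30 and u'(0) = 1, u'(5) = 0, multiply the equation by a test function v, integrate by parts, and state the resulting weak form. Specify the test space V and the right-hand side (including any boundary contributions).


V = H^1(0, 5) (v unrestricted at boundary; u is determined up to an additive constant); weak form: ∫_0^5 u'v' dx = ∫_0^5 (2*x^2 + x - 569/30) v dx − v(0) for all v ∈ V.

Multiply both sides by a test function v and integrate from 0 to 5:
  ∫_0^5 −u''(x) v(x) dx = ∫_0^5 f(x) v(x) dx.
Integrate the LHS by parts once:
  ∫_0^5 −u'' v dx = −[u'(x) v(x)]_0^5 + ∫_0^5 u'(x) v'(x) dx.
Thus ∫_0^5 u'(x) v'(x) dx = ∫_0^5 f(x) v(x) dx + [u'(x) v(x)]_0^5.
Choose V so that boundary terms are either known or forced to vanish.
u has inhomogeneous Neumann u'(0) = 1, u'(5) = 0. [u' v]_0^5 = (0)·v(5) − (1)·v(0) = − v(0). Take V = H^1(0, 5); boundary term becomes part of RHS.
Weak formulation: find u (satisfying any essential BC) such that ∫_0^5 u'(x) v'(x) dx = ∫_0^5 f v dx − v(0) for all v ∈ V (Neumann data are natural BCs: they enter the RHS as boundary terms).
Substituting f(x) = 2*x^2 + x - 569/30, the right-hand side is ∫_0^5 (2*x^2 + x - 569/30) v dx − v(0).
Compatibility check (pure Neumann): taking v ≡ 1 ∈ V gives 0 = ∫_0^5 f dx + (0) − (1), i.e. ∫_0^5 f dx must equal u'(0) − u'(5) = 1. Indeed ∫_0^5 (2*x^2 + x - 569/30) dx = 1, so the data are compatible. The solution is then unique only up to an additive constant (fix it e.g. by requiring ∫_0^5 u dx = 0).


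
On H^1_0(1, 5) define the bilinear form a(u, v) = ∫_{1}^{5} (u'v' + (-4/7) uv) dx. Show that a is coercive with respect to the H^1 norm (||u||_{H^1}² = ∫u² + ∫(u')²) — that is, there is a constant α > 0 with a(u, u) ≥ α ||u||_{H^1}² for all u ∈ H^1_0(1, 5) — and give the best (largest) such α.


α = (-64/7 + π^2)/(π^2 + 16)

Coercivity of a(·,·) on H^1_0(1, 5) means a(u, u) ≥ α ||u||_{H^1}² for every u ∈ H^1_0.
The interval has length L = 4, and Poincaré/coercivity depend only on L. Here a(u, u) = ∫(u')² + (-4/7)·∫u².
Here c = -4/7 < 0 with |c| < (π/L)² = π^2/16, so coercivity still holds. The condition a(u,u) ≥ α||u||_{H^1}² reads (1−α)∫(u')² ≥ (α−c)∫u². Any admissible α is ≤ 1 (rapidly oscillating u have ∫u²/∫(u')² → 0), and α = 1 would force 0 ≥ (1−c)∫u², impossible since c < 1; so 1−α > 0. By the sharp Poincaré inequality on H^1_0 of an interval of length L, ∫(u')² ≥ (π/L)²∫u² with equality for the first sine mode sin(π(x−x₀)/L) (x₀ the left endpoint), so the inequality holds for all u iff (1−α)(π/L)² ≥ α − c, i.e. α ≤ ((π/L)² + c)/((π/L)² + 1) = (1 + c(L/π)²)/(1 + (L/π)²). (Direct route, valid since c ≤ 0: Poincaré gives c∫u² ≥ c(L/π)²∫(u')², so a(u,u) ≥ (1 + c(L/π)²)∫(u')², while ||u||_{H^1}² ≤ (1 + (L/π)²)∫(u')²; dividing yields the same α.) With (π/L)² = π^2/16 and c = -4/7, the largest admissible constant is α = ((π/L)² + c)/((π/L)² + 1).
Simplifying, α = (-64/7 + π^2)/(π^2 + 16).


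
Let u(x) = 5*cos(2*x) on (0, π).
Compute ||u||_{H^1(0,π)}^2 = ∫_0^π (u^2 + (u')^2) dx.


||u||_{H^1(0,π)}^2 = 125*π/2

u'(x) = -10*sin(2*x).
Expand u² and (u')² and integrate term by term on (0, π), using: for integers n ≥ 1, ∫_0^π sin²(nx) dx = ∫_0^π cos²(nx) dx = π/2; for n ≠ n', ∫_0^π sin(nx)sin(n'x) dx = ∫_0^π cos(nx)cos(n'x) dx = 0; and by product-to-sum, ∫_0^π sin(nx)cos(n'x) dx = ½∫_0^π [sin((n+n')x) + sin((n−n')x)] dx, which is 0 when n+n' is even and 2n/(n²−n'²) when n+n' is odd (it need not vanish on (0, π)).
  u² squared terms: (5)²·∫cos(2x)² dx = 25·π/2 = 25*π/2.
  So ∫_0^π u² dx = 25*π/2.
  (u')² squared terms: (-10)²·∫sin(2x)² dx = 100·π/2 = 50*π.
  So ∫_0^π (u')² dx = 50*π.
||u||_{H^1}^2 = (25*π/2) + (50*π) = 125*π/2.


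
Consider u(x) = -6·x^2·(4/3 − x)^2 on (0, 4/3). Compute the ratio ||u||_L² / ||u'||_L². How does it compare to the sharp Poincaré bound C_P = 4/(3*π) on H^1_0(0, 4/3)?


||u||_L² / ||u'||_L² = 2*sqrt(3)/9 < C_P = 4/(3*π).

u(x) = -6·x^2·(4/3 − x)^2, so u'(x) = 8*x*(-9*x^2 + 18*x - 8)/3.
u(x) = -6·x^2·(4/3 − x)^2 vanishes at x = 0 and x = 4/3, so u ∈ H^1_0(0, 4/3). Differentiate via the product rule and integrate the resulting polynomials term by term.
  ∫_0^4/3 u² dx = ∫_0^4/3 (36*x^8 - 192*x^7 + 384*x^6 - 1024*x^5/3 + 1024*x^4/9) dx. Term by term:
    ∫_0^4/3 36*x^8 dx = 1048576/19683;  ∫_0^4/3 -192*x^7 dx = -524288/2187;  ∫_0^4/3 384*x^6 dx = 2097152/5103;
    ∫_0^4/3 -1024*x^5/3 dx = -2097152/6561;  ∫_0^4/3 1024*x^4/9 dx = 1048576/10935.
  Sum: 1048576/19683 − 524288/2187 + 2097152/5103 − 2097152/6561 + 1048576/10935 = 524288/688905.
  ∫_0^4/3 (u')² dx = ∫_0^4/3 (576*x^6 - 2304*x^5 + 3328*x^4 - 2048*x^3 + 4096*x^2/9) dx. Term by term:
    ∫_0^4/3 576*x^6 dx = 1048576/1701;  ∫_0^4/3 -2304*x^5 dx = -524288/243;  ∫_0^4/3 3328*x^4 dx = 3407872/1215;
    ∫_0^4/3 -2048*x^3 dx = -131072/81;  ∫_0^4/3 4096*x^2/9 dx = 262144/729.
  Sum: 1048576/1701 − 524288/243 + 3407872/1215 − 131072/81 + 262144/729 = 131072/25515.
∫_0^4/3 u² dx = 524288/688905, so ||u||_L² = 512*sqrt(210)/8505.
∫_0^4/3 (u')² dx = 131072/25515, so ||u'||_L² = 256*sqrt(70)/945.
Ratio ||u||_L² / ||u'||_L² = 2*sqrt(3)/9.
Sharp Poincaré constant on H^1_0(0, 4/3) is C_P = L/π = 4/(3*π), achieved by sin(3*π/4·x).
A polynomial bump cannot attain the sharp Poincaré constant (only the first sine eigenfunction does), so the ratio is strictly less than C_P, consistent with ||u||_L² ≤ C_P ||u'||_L².


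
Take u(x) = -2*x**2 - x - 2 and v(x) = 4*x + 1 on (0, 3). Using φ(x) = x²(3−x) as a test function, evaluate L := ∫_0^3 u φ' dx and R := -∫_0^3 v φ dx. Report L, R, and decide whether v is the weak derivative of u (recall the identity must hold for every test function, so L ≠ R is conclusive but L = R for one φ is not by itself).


LHS = 1107/20, RHS = -1107/20. No, v is not the weak derivative of u.

u(x) = -2*x**2 - x - 2, classical derivative u'(x) = -4*x - 1.
φ(x) = x²(3−x), so φ'(x) = 3*x*(2 - x).
Note φ(0) = φ(3) = 0, so the boundary term u·φ vanishes.
LHS = ∫_0^3 u(x) φ'(x) dx = ∫_0^3 (6*x^4 - 9*x^3 - 12*x) dx. Term by term:
  ∫_0^3 6*x^4 dx = 1458/5;  ∫_0^3 -9*x^3 dx = -729/4;  ∫_0^3 -12*x dx = -54.
Sum: 1458/5 − 729/4 − 54 = 1107/20.
So LHS = 1107/20.
∫_0^3 v(x) φ(x) dx = ∫_0^3 (-4*x^4 + 11*x^3 + 3*x^2) dx. Term by term:
  ∫_0^3 -4*x^4 dx = -972/5;  ∫_0^3 11*x^3 dx = 891/4;  ∫_0^3 3*x^2 dx = 27.
Sum: -972/5 + 891/4 + 27 = 1107/20.
So RHS = -∫_0^3 v(x) φ(x) dx = -1107/20.
LHS − RHS = 1107/10 ≠ 0, so the identity fails.
(For a valid weak derivative the identity must hold for EVERY test function, in particular this one. The failure shows v is NOT the weak derivative of u.)
Correct weak derivative would be u'(x) = -4*x - 1.


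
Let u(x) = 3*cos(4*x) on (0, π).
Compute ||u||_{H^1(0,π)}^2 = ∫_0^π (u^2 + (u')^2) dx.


||u||_{H^1(0,π)}^2 = 153*π/2

u'(x) = -12*sin(4*x).
Expand u² and (u')² and integrate term by term on (0, π), using: for integers n ≥ 1, ∫_0^π sin²(nx) dx = ∫_0^π cos²(nx) dx = π/2; for n ≠ n', ∫_0^π sin(nx)sin(n'x) dx = ∫_0^π cos(nx)cos(n'x) dx = 0; and by product-to-sum, ∫_0^π sin(nx)cos(n'x) dx = ½∫_0^π [sin((n+n')x) + sin((n−n')x)] dx, which is 0 when n+n' is even and 2n/(n²−n'²) when n+n' is odd (it need not vanish on (0, π)).
  u² squared terms: (3)²·∫cos(4x)² dx = 9·π/2 = 9*π/2.
  So ∫_0^π u² dx = 9*π/2.
  (u')² squared terms: (-12)²·∫sin(4x)² dx = 144·π/2 = 72*π.
  So ∫_0^π (u')² dx = 72*π.
||u||_{H^1}^2 = (9*π/2) + (72*π) = 153*π/2.


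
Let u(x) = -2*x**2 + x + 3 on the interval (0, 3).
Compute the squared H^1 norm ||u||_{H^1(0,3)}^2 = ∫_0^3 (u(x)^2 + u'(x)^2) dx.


||u||_{H^1}^2 = 897/5

The H^1 norm (squared) on an interval (0, L) is
  ||u||_{H^1}^2 = ∫_0^L u(x)^2 dx + ∫_0^L u'(x)^2 dx.
Compute u'(x) = 1 - 4*x.
Then u(x)^2 = 4*x**4 - 4*x**3 - 11*x**2 + 6*x + 9 and u'(x)^2 = 16*x**2 - 8*x + 1.
Integrate each monomial from 0 to 3 using ∫_0^3 c·x^n dx = c·3^(n+1)/(n+1):
  ∫_0^3 u(x)^2 dx = ∫_0^3 (4*x^4 - 4*x^3 - 11*x^2 + 6*x + 9) dx. Term by term:
    ∫_0^3 4*x^4 dx = 972/5;  ∫_0^3 -4*x^3 dx = -81;  ∫_0^3 -11*x^2 dx = -99;
    ∫_0^3 6*x dx = 27;  ∫_0^3 9 dx = 27.
  Sum: 972/5 − 81 − 99 + 27 + 27 = 342/5.
  ∫_0^3 u'(x)^2 dx = ∫_0^3 (16*x^2 - 8*x + 1) dx. Term by term:
    ∫_0^3 16*x^2 dx = 144;  ∫_0^3 -8*x dx = -36;  ∫_0^3 1 dx = 3.
  Sum: 144 − 36 + 3 = 111.
Adding: ||u||_{H^1}^2 = 342/5 + 111 = 897/5.


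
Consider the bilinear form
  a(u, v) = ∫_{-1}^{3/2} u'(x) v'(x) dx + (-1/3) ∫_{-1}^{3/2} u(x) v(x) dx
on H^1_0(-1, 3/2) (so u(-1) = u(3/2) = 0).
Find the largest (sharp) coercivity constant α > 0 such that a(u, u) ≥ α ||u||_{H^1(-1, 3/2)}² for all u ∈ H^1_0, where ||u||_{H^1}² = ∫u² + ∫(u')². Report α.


α = (-25 + 12*π^2)/(3*(25 + 4*π^2))

Coercivity of a(·,·) on H^1_0(-1, 3/2) means a(u, u) ≥ α ||u||_{H^1}² for every u ∈ H^1_0.
The interval has length L = 5/2, and Poincaré/coercivity depend only on L. Here a(u, u) = ∫(u')² + (-1/3)·∫u².
Here c = -1/3 < 0 with |c| < (π/L)² = 4*π^2/25, so coercivity still holds. The condition a(u,u) ≥ α||u||_{H^1}² reads (1−α)∫(u')² ≥ (α−c)∫u². Any admissible α is ≤ 1 (rapidly oscillating u have ∫u²/∫(u')² → 0), and α = 1 would force 0 ≥ (1−c)∫u², impossible since c < 1; so 1−α > 0. By the sharp Poincaré inequality on H^1_0 of an interval of length L, ∫(u')² ≥ (π/L)²∫u² with equality for the first sine mode sin(π(x−x₀)/L) (x₀ the left endpoint), so the inequality holds for all u iff (1−α)(π/L)² ≥ α − c, i.e. α ≤ ((π/L)² + c)/((π/L)² + 1) = (1 + c(L/π)²)/(1 + (L/π)²). (Direct route, valid since c ≤ 0: Poincaré gives c∫u² ≥ c(L/π)²∫(u')², so a(u,u) ≥ (1 + c(L/π)²)∫(u')², while ||u||_{H^1}² ≤ (1 + (L/π)²)∫(u')²; dividing yields the same α.) With (π/L)² = 4*π^2/25 and c = -1/3, the largest admissible constant is α = ((π/L)² + c)/((π/L)² + 1).
Simplifying, α = (-25 + 12*π^2)/(3*(25 + 4*π^2)).


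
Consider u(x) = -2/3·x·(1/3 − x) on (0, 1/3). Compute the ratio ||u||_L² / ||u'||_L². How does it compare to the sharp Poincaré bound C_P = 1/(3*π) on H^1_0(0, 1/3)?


||u||_L² / ||u'||_L² = sqrt(10)/30 < C_P = 1/(3*π).

u(x) = -2/3·x·(1/3 − x), so u'(x) = 4*x/3 - 2/9.
u(x) = -2/3·x·(1/3 − x) vanishes at x = 0 and x = 1/3, so u ∈ H^1_0(0, 1/3). Differentiate via the product rule and integrate the resulting polynomials term by term.
  ∫_0^1/3 u² dx = ∫_0^1/3 (4*x^4/9 - 8*x^3/27 + 4*x^2/81) dx. Term by term:
    ∫_0^1/3 4*x^4/9 dx = 4/10935;  ∫_0^1/3 -8*x^3/27 dx = -2/2187;  ∫_0^1/3 4*x^2/81 dx = 4/6561.
  Sum: 4/10935 − 2/2187 + 4/6561 = 2/32805.
  ∫_0^1/3 (u')² dx = ∫_0^1/3 (16*x^2/9 - 16*x/27 + 4/81) dx. Term by term:
    ∫_0^1/3 16*x^2/9 dx = 16/729;  ∫_0^1/3 -16*x/27 dx = -8/243;  ∫_0^1/3 4/81 dx = 4/243.
  Sum: 16/729 − 8/243 + 4/243 = 4/729.
∫_0^1/3 u² dx = 2/32805, so ||u||_L² = sqrt(10)/405.
∫_0^1/3 (u')² dx = 4/729, so ||u'||_L² = 2/27.
Ratio ||u||_L² / ||u'||_L² = sqrt(10)/30.
Sharp Poincaré constant on H^1_0(0, 1/3) is C_P = L/π = 1/(3*π), achieved by sin(3*π·x).
A polynomial bump cannot attain the sharp Poincaré constant (only the first sine eigenfunction does), so the ratio is strictly less than C_P, consistent with ||u||_L² ≤ C_P ||u'||_L².
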